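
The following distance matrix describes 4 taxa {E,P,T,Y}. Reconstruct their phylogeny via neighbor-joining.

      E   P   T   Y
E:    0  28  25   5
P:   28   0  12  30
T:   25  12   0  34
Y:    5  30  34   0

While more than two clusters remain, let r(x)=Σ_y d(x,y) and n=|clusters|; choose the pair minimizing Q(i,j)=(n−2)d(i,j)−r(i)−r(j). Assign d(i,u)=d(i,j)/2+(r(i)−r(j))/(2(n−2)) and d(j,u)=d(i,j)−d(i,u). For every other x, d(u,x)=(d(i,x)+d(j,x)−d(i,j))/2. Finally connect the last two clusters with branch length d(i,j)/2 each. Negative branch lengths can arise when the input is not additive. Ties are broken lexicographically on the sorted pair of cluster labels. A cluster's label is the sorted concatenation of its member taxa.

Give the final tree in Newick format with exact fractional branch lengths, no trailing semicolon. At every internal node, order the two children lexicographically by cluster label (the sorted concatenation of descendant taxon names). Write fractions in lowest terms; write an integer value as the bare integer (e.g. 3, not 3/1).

(((E:-1/4,Y:21/4):83/4,P:23/4):25/8,T:25/8)

step 1: merge (E,Y) at d=5, Q=-117; branch lengths E→-1/4, Y→21/4; new cluster EY
  updated: d(EY,P)=53/2, d(EY,T)=27
step 2: merge (EY,P) at d=53/2, Q=-131/2; branch lengths EY→83/4, P→23/4; new cluster EPY
  updated: d(EPY,T)=25/4
step 3: merge (EPY,T) at d=25/4; branch lengths EPY→25/8, T→25/8; new cluster EPTY
final tree: (((E:-1/4,Y:21/4):83/4,P:23/4):25/8,T:25/8)
total length: 151/4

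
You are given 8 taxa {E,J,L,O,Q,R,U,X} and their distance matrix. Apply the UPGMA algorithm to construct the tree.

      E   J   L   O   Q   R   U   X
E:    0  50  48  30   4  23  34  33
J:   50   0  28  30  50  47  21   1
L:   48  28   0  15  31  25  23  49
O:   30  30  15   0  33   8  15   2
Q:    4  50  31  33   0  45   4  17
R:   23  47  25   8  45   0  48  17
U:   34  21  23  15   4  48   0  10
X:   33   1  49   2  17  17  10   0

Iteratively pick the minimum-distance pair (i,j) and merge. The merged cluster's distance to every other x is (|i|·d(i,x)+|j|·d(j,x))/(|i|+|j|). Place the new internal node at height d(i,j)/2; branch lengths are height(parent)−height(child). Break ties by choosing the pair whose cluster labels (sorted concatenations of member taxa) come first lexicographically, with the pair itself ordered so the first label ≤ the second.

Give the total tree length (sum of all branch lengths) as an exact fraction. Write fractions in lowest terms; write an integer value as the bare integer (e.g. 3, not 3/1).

2585/36

1. join J+X (d=1) ⇒ JX; edges |J|=1/2, |X|=1/2
  updated: d(E,JX)=83/2, d(JX,L)=77/2, d(JX,O)=16, d(JX,Q)=67/2, d(JX,R)=32, d(JX,U)=31/2
2. join E+Q (d=4) ⇒ EQ; edges |E|=2, |Q|=2
  updated: d(EQ,JX)=75/2, d(EQ,L)=79/2, d(EQ,O)=63/2, d(EQ,R)=34, d(EQ,U)=19
3. join O+R (d=8) ⇒ OR; edges |O|=4, |R|=4
  updated: d(EQ,OR)=131/4, d(JX,OR)=24, d(L,OR)=20, d(OR,U)=63/2
4. join JX+U (d=31/2) ⇒ JUX; edges |JX|=29/4, |U|=31/4
  updated: d(EQ,JUX)=94/3, d(JUX,L)=100/3, d(JUX,OR)=53/2
5. join L+OR (d=20) ⇒ LOR; edges |L|=10, |OR|=6
  updated: d(EQ,LOR)=35, d(JUX,LOR)=259/9
6. join JUX+LOR (d=259/9) ⇒ JLORUX; edges |JUX|=239/36, |LOR|=79/18
  updated: d(EQ,JLORUX)=199/6
7. join EQ+JLORUX (d=199/6) ⇒ EJLOQRUX; edges |EQ|=175/12, |JLORUX|=79/36
final tree: ((E:2,Q:2):175/12,(((J:1/2,X:1/2):29/4,U:31/4):239/36,(L:10,(O:4,R:4):6):79/18):79/36)
total length: 2585/36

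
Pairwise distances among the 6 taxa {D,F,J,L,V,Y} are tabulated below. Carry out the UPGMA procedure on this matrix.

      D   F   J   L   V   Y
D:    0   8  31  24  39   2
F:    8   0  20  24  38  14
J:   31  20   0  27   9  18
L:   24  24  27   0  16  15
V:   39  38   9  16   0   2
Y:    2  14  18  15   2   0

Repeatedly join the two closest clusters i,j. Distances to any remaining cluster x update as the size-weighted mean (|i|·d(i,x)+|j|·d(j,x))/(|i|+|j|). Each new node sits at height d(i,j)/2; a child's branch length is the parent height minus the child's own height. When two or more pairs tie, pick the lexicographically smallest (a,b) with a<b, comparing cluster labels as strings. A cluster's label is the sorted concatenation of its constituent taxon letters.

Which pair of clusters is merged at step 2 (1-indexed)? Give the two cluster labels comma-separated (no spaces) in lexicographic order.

J,V

1. join D+Y (d=2) ⇒ DY; edges |D|=1, |Y|=1
  updated: d(DY,F)=11, d(DY,J)=49/2, d(DY,L)=39/2, d(DY,V)=41/2
2. join J+V (d=9) ⇒ JV; edges |J|=9/2, |V|=9/2
  updated: d(DY,JV)=45/2, d(F,JV)=29, d(JV,L)=43/2
3. join DY+F (d=11) ⇒ DFY; edges |DY|=9/2, |F|=11/2
  updated: d(DFY,JV)=74/3, d(DFY,L)=21
4. join DFY+L (d=21) ⇒ DFLY; edges |DFY|=5, |L|=21/2
  updated: d(DFLY,JV)=191/8
5. join DFLY+JV (d=191/8) ⇒ DFJLVY; edges |DFLY|=23/16, |JV|=119/16
final tree: ((((D:1,Y:1):9/2,F:11/2):5,L:21/2):23/16,(J:9/2,V:9/2):119/16)
total length: 363/8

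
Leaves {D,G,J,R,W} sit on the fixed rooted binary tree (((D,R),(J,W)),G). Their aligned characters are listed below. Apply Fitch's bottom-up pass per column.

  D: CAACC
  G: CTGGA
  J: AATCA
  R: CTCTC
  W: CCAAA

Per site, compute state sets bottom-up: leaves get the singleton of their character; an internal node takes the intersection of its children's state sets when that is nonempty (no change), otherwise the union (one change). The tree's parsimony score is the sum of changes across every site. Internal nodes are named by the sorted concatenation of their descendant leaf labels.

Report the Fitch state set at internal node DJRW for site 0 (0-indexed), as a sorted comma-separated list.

[col 0] DR: children D:{C}, R:{C} ∩→ {C}; cost 0
[col 0] JW: children J:{A}, W:{C} ∪→ {A,C}; cost 1
[col 0] DJRW: children DR:{C}, JW:{A,C} ∩→ {C}; cost 0
[col 0] DGJRW: children DJRW:{C}, G:{C} ∩→ {C}; cost 0
[col 1] DR: children D:{A}, R:{T} ∪→ {A,T}; cost 1
[col 1] JW: children J:{A}, W:{C} ∪→ {A,C}; cost 1
[col 1] DJRW: children DR:{A,T}, JW:{A,C} ∩→ {A}; cost 0
[col 1] DGJRW: children DJRW:{A}, G:{T} ∪→ {A,T}; cost 1
[col 2] DR: children D:{A}, R:{C} ∪→ {A,C}; cost 1
[col 2] JW: children J:{T}, W:{A} ∪→ {A,T}; cost 1
[col 2] DJRW: children DR:{A,C}, JW:{A,T} ∩→ {A}; cost 0
[col 2] DGJRW: children DJRW:{A}, G:{G} ∪→ {A,G}; cost 1
[col 3] DR: children D:{C}, R:{T} ∪→ {C,T}; cost 1
[col 3] JW: children J:{C}, W:{A} ∪→ {A,C}; cost 1
[col 3] DJRW: children DR:{C,T}, JW:{A,C} ∩→ {C}; cost 0
[col 3] DGJRW: children DJRW:{C}, G:{G} ∪→ {C,G}; cost 1
[col 4] DR: children D:{C}, R:{C} ∩→ {C}; cost 0
[col 4] JW: children J:{A}, W:{A} ∩→ {A}; cost 0
[col 4] DJRW: children DR:{C}, JW:{A} ∪→ {A,C}; cost 1
[col 4] DGJRW: children DJRW:{A,C}, G:{A} ∩→ {A}; cost 0
per-site changes: [1, 3, 3, 3, 1]; total = 11

C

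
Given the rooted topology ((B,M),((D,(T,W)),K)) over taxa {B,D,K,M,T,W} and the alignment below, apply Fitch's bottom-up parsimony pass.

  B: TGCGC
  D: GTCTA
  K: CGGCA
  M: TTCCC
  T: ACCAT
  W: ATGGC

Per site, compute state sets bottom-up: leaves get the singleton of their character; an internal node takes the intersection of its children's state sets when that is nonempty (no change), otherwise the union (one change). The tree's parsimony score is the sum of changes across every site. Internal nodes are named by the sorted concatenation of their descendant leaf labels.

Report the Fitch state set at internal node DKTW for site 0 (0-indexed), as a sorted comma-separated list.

site 0, node BM: B={T} ∩ M={T} → {T} (+0)
site 0, node TW: T={A} ∩ W={A} → {A} (+0)
site 0, node DTW: D={G} ∪ TW={A} → {A,G} (+1)
site 0, node DKTW: DTW={A,G} ∪ K={C} → {A,C,G} (+1)
site 0, node BDKMTW: BM={T} ∪ DKTW={A,C,G} → {A,C,G,T} (+1)
site 1, node BM: B={G} ∪ M={T} → {G,T} (+1)
site 1, node TW: T={C} ∪ W={T} → {C,T} (+1)
site 1, node DTW: D={T} ∩ TW={C,T} → {T} (+0)
site 1, node DKTW: DTW={T} ∪ K={G} → {G,T} (+1)
site 1, node BDKMTW: BM={G,T} ∩ DKTW={G,T} → {G,T} (+0)
site 2, node BM: B={C} ∩ M={C} → {C} (+0)
site 2, node TW: T={C} ∪ W={G} → {C,G} (+1)
site 2, node DTW: D={C} ∩ TW={C,G} → {C} (+0)
site 2, node DKTW: DTW={C} ∪ K={G} → {C,G} (+1)
site 2, node BDKMTW: BM={C} ∩ DKTW={C,G} → {C} (+0)
site 3, node BM: B={G} ∪ M={C} → {C,G} (+1)
site 3, node TW: T={A} ∪ W={G} → {A,G} (+1)
site 3, node DTW: D={T} ∪ TW={A,G} → {A,G,T} (+1)
site 3, node DKTW: DTW={A,G,T} ∪ K={C} → {A,C,G,T} (+1)
site 3, node BDKMTW: BM={C,G} ∩ DKTW={A,C,G,T} → {C,G} (+0)
site 4, node BM: B={C} ∩ M={C} → {C} (+0)
site 4, node TW: T={T} ∪ W={C} → {C,T} (+1)
site 4, node DTW: D={A} ∪ TW={C,T} → {A,C,T} (+1)
site 4, node DKTW: DTW={A,C,T} ∩ K={A} → {A} (+0)
site 4, node BDKMTW: BM={C} ∪ DKTW={A} → {A,C} (+1)
per-site changes: [3, 3, 2, 4, 3]; total = 15

A,C,G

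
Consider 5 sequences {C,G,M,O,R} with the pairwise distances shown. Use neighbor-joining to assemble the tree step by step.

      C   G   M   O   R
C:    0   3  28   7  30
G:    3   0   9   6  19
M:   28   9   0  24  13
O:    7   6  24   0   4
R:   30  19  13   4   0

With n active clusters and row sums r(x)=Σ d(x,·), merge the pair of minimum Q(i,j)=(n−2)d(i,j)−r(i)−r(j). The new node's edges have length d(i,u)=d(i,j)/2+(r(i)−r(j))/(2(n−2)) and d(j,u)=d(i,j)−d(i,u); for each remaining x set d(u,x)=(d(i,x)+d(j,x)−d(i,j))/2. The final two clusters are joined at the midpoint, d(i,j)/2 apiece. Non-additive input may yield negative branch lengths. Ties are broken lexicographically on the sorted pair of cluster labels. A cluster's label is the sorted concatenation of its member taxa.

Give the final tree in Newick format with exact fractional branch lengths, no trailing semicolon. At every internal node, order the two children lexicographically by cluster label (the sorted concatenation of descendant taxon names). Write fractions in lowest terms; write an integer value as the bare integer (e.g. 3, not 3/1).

(((C:11/2,G:-5/2):11/2,(M:47/6,R:31/6):8):-1/4,O:-1/4)

1. join M+R (d=13, Q=-101) ⇒ MR; edges |M|=47/6, |R|=31/6
  updated: d(C,MR)=45/2, d(G,MR)=15/2, d(MR,O)=15/2
2. join C+G (d=3, Q=-43) ⇒ CG; edges |C|=11/2, |G|=-5/2
  updated: d(CG,MR)=27/2, d(CG,O)=5
3. join CG+MR (d=27/2, Q=-26) ⇒ CGMR; edges |CG|=11/2, |MR|=8
  updated: d(CGMR,O)=-1/2
4. join CGMR+O (d=-1/2) ⇒ CGMOR; edges |CGMR|=-1/4, |O|=-1/4
final tree: (((C:11/2,G:-5/2):11/2,(M:47/6,R:31/6):8):-1/4,O:-1/4)
total length: 29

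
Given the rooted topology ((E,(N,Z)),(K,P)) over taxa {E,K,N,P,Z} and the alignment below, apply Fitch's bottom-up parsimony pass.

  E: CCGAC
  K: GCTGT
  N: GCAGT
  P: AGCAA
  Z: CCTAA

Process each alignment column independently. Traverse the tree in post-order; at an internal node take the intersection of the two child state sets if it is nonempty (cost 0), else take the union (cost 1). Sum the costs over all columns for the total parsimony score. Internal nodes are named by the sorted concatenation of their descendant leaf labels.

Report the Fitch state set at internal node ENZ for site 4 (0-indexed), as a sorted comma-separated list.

site 0, node NZ: N={G} ∪ Z={C} → {C,G} (+1)
site 0, node ENZ: E={C} ∩ NZ={C,G} → {C} (+0)
site 0, node KP: K={G} ∪ P={A} → {A,G} (+1)
site 0, node EKNPZ: ENZ={C} ∪ KP={A,G} → {A,C,G} (+1)
site 1, node NZ: N={C} ∩ Z={C} → {C} (+0)
site 1, node ENZ: E={C} ∩ NZ={C} → {C} (+0)
site 1, node KP: K={C} ∪ P={G} → {C,G} (+1)
site 1, node EKNPZ: ENZ={C} ∩ KP={C,G} → {C} (+0)
site 2, node NZ: N={A} ∪ Z={T} → {A,T} (+1)
site 2, node ENZ: E={G} ∪ NZ={A,T} → {A,G,T} (+1)
site 2, node KP: K={T} ∪ P={C} → {C,T} (+1)
site 2, node EKNPZ: ENZ={A,G,T} ∩ KP={C,T} → {T} (+0)
site 3, node NZ: N={G} ∪ Z={A} → {A,G} (+1)
site 3, node ENZ: E={A} ∩ NZ={A,G} → {A} (+0)
site 3, node KP: K={G} ∪ P={A} → {A,G} (+1)
site 3, node EKNPZ: ENZ={A} ∩ KP={A,G} → {A} (+0)
site 4, node NZ: N={T} ∪ Z={A} → {A,T} (+1)
site 4, node ENZ: E={C} ∪ NZ={A,T} → {A,C,T} (+1)
site 4, node KP: K={T} ∪ P={A} → {A,T} (+1)
site 4, node EKNPZ: ENZ={A,C,T} ∩ KP={A,T} → {A,T} (+0)
per-site changes: [3, 1, 3, 2, 3]; total = 12

A,C,T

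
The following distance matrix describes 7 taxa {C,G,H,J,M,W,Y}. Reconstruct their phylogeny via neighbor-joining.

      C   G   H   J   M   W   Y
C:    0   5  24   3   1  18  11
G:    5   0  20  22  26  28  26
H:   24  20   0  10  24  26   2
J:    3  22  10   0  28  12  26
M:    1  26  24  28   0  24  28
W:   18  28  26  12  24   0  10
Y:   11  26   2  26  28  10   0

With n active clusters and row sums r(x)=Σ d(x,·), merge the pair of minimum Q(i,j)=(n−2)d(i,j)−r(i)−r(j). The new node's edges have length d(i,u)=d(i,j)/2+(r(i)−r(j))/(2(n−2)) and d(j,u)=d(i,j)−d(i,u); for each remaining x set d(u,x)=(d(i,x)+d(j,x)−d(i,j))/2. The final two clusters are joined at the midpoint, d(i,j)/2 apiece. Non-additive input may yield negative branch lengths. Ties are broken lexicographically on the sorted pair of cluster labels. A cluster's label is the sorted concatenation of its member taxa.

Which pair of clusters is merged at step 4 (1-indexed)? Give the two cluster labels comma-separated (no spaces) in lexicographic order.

1. join H+Y (d=2, Q=-199) ⇒ HY; edges |H|=13/10, |Y|=7/10
  updated: d(C,HY)=33/2, d(G,HY)=22, d(HY,J)=17, d(HY,M)=25, d(HY,W)=17
2. join C+M (d=1, Q=-287/2) ⇒ CM; edges |C|=-113/16, |M|=129/16
  updated: d(CM,G)=15, d(CM,HY)=81/4, d(CM,J)=15, d(CM,W)=41/2
3. join CM+G (d=15, Q=-451/4) ⇒ CGM; edges |CM|=115/24, |G|=245/24
  updated: d(CGM,HY)=109/8, d(CGM,J)=11, d(CGM,W)=67/4
4. join CGM+HY (d=109/8, Q=-247/4) ⇒ CGHMY; edges |CGM|=21/4, |HY|=67/8
  updated: d(CGHMY,J)=115/16, d(CGHMY,W)=161/16
5. join CGHMY+J (d=115/16, Q=-117/4) ⇒ CGHJMY; edges |CGHMY|=21/8, |J|=73/16
  updated: d(CGHJMY,W)=119/16
6. join CGHJMY+W (d=119/16) ⇒ CGHJMWY; edges |CGHJMY|=119/32, |W|=119/32
final tree: (((((C:-113/16,M:129/16):115/24,G:245/24):21/4,(H:13/10,Y:7/10):67/8):21/8,J:73/16):119/32,W:119/32)
total length: 185/4

CGM,HY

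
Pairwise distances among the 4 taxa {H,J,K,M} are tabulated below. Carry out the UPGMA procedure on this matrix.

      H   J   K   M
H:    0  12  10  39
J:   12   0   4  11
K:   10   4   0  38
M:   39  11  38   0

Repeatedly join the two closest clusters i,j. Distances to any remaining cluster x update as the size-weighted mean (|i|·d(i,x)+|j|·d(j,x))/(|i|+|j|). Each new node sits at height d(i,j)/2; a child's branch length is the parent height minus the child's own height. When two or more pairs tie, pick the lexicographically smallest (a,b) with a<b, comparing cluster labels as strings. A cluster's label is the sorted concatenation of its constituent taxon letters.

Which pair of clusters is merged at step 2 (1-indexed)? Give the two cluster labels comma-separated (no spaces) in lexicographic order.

H,JK

step 1: merge (J,K) at d=4; branch lengths J→2, K→2; new cluster JK
  updated: d(H,JK)=11, d(JK,M)=49/2
step 2: merge (H,JK) at d=11; branch lengths H→11/2, JK→7/2; new cluster HJK
  updated: d(HJK,M)=88/3
step 3: merge (HJK,M) at d=88/3; branch lengths HJK→55/6, M→44/3; new cluster HJKM
final tree: ((H:11/2,(J:2,K:2):7/2):55/6,M:44/3)
total length: 221/6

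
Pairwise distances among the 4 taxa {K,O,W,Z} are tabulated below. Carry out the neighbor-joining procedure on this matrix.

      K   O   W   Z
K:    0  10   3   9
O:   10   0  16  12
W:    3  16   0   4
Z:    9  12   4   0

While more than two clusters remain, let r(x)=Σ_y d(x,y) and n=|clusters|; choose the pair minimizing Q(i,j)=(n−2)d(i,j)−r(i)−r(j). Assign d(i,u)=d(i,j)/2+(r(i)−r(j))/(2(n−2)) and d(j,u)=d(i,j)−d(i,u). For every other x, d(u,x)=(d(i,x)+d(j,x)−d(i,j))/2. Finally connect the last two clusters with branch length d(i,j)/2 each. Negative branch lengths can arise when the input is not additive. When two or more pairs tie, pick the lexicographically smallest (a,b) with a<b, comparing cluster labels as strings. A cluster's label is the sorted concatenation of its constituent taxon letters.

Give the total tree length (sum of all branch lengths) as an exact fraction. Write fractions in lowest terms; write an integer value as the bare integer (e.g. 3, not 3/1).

iteration 1: select K,O (d=10, Q=-40); attach at lengths (1, 9); label the merged cluster KO
  updated: d(KO,W)=9/2, d(KO,Z)=11/2
iteration 2: select KO,W (d=9/2, Q=-14); attach at lengths (3, 3/2); label the merged cluster KOW
  updated: d(KOW,Z)=5/2
iteration 3: select KOW,Z (d=5/2); attach at lengths (5/4, 5/4); label the merged cluster KOWZ
final tree: (((K:1,O:9):3,W:3/2):5/4,Z:5/4)
total length: 17

17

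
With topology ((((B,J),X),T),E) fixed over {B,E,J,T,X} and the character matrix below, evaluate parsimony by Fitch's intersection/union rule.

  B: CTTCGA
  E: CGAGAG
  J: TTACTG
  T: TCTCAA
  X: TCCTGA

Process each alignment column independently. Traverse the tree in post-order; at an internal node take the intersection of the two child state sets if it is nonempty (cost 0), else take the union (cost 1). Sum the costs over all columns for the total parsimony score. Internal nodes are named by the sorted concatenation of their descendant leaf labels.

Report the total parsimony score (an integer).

[col 0] BJ: children B:{C}, J:{T} ∪→ {C,T}; cost 1
[col 0] BJX: children BJ:{C,T}, X:{T} ∩→ {T}; cost 0
[col 0] BJTX: children BJX:{T}, T:{T} ∩→ {T}; cost 0
[col 0] BEJTX: children BJTX:{T}, E:{C} ∪→ {C,T}; cost 1
[col 1] BJ: children B:{T}, J:{T} ∩→ {T}; cost 0
[col 1] BJX: children BJ:{T}, X:{C} ∪→ {C,T}; cost 1
[col 1] BJTX: children BJX:{C,T}, T:{C} ∩→ {C}; cost 0
[col 1] BEJTX: children BJTX:{C}, E:{G} ∪→ {C,G}; cost 1
[col 2] BJ: children B:{T}, J:{A} ∪→ {A,T}; cost 1
[col 2] BJX: children BJ:{A,T}, X:{C} ∪→ {A,C,T}; cost 1
[col 2] BJTX: children BJX:{A,C,T}, T:{T} ∩→ {T}; cost 0
[col 2] BEJTX: children BJTX:{T}, E:{A} ∪→ {A,T}; cost 1
[col 3] BJ: children B:{C}, J:{C} ∩→ {C}; cost 0
[col 3] BJX: children BJ:{C}, X:{T} ∪→ {C,T}; cost 1
[col 3] BJTX: children BJX:{C,T}, T:{C} ∩→ {C}; cost 0
[col 3] BEJTX: children BJTX:{C}, E:{G} ∪→ {C,G}; cost 1
[col 4] BJ: children B:{G}, J:{T} ∪→ {G,T}; cost 1
[col 4] BJX: children BJ:{G,T}, X:{G} ∩→ {G}; cost 0
[col 4] BJTX: children BJX:{G}, T:{A} ∪→ {A,G}; cost 1
[col 4] BEJTX: children BJTX:{A,G}, E:{A} ∩→ {A}; cost 0
[col 5] BJ: children B:{A}, J:{G} ∪→ {A,G}; cost 1
[col 5] BJX: children BJ:{A,G}, X:{A} ∩→ {A}; cost 0
[col 5] BJTX: children BJX:{A}, T:{A} ∩→ {A}; cost 0
[col 5] BEJTX: children BJTX:{A}, E:{G} ∪→ {A,G}; cost 1
per-site changes: [2, 2, 3, 2, 2, 2]; total = 13

13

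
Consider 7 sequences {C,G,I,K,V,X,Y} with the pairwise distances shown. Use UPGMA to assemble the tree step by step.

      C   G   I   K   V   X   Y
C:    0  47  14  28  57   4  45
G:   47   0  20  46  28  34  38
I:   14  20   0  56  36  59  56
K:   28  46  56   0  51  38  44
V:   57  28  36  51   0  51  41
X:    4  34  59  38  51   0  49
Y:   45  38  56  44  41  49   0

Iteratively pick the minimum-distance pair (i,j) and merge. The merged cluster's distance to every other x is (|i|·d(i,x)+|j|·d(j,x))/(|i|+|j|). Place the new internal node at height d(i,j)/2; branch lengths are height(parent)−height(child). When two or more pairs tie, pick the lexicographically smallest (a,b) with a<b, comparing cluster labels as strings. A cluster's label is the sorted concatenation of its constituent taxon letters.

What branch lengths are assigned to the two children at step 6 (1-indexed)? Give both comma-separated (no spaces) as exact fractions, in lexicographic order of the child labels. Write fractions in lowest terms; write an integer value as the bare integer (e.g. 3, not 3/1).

1. join C+X (d=4) ⇒ CX; edges |C|=2, |X|=2
  updated: d(CX,G)=81/2, d(CX,I)=73/2, d(CX,K)=33, d(CX,V)=54, d(CX,Y)=47
2. join G+I (d=20) ⇒ GI; edges |G|=10, |I|=10
  updated: d(CX,GI)=77/2, d(GI,K)=51, d(GI,V)=32, d(GI,Y)=47
3. join GI+V (d=32) ⇒ GIV; edges |GI|=6, |V|=16
  updated: d(CX,GIV)=131/3, d(GIV,K)=51, d(GIV,Y)=45
4. join CX+K (d=33) ⇒ CKX; edges |CX|=29/2, |K|=33/2
  updated: d(CKX,GIV)=415/9, d(CKX,Y)=46
5. join GIV+Y (d=45) ⇒ GIVY; edges |GIV|=13/2, |Y|=45/2
  updated: d(CKX,GIVY)=553/12
6. join CKX+GIVY (d=553/12) ⇒ CGIKVXY; edges |CKX|=157/24, |GIVY|=13/24
final tree: (((C:2,X:2):29/2,K:33/2):157/24,(((G:10,I:10):6,V:16):13/2,Y:45/2):13/24)
total length: 1357/12

157/24,13/24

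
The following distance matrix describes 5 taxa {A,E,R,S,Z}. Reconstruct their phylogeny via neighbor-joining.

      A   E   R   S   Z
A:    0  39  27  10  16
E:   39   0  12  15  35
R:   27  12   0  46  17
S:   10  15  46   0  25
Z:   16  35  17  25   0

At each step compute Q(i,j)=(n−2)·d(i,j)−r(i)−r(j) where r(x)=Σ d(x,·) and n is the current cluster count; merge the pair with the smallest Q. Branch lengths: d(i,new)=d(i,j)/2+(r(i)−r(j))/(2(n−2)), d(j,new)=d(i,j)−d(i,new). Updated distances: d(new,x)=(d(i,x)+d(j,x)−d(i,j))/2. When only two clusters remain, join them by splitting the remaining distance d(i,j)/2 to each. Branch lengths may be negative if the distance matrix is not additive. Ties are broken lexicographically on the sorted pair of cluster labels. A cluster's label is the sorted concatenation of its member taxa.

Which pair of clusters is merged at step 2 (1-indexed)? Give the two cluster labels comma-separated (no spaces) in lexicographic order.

1. join E+R (d=12, Q=-167) ⇒ ER; edges |E|=35/6, |R|=37/6
  updated: d(A,ER)=27, d(ER,S)=49/2, d(ER,Z)=20
2. join A+S (d=10, Q=-185/2) ⇒ AS; edges |A|=27/8, |S|=53/8
  updated: d(AS,ER)=83/4, d(AS,Z)=31/2
3. join AS+ER (d=83/4, Q=-225/4) ⇒ AERS; edges |AS|=65/8, |ER|=101/8
  updated: d(AERS,Z)=59/8
4. join AERS+Z (d=59/8) ⇒ AERSZ; edges |AERS|=59/16, |Z|=59/16
final tree: (((A:27/8,S:53/8):65/8,(E:35/6,R:37/6):101/8):59/16,Z:59/16)
total length: 401/8

A,S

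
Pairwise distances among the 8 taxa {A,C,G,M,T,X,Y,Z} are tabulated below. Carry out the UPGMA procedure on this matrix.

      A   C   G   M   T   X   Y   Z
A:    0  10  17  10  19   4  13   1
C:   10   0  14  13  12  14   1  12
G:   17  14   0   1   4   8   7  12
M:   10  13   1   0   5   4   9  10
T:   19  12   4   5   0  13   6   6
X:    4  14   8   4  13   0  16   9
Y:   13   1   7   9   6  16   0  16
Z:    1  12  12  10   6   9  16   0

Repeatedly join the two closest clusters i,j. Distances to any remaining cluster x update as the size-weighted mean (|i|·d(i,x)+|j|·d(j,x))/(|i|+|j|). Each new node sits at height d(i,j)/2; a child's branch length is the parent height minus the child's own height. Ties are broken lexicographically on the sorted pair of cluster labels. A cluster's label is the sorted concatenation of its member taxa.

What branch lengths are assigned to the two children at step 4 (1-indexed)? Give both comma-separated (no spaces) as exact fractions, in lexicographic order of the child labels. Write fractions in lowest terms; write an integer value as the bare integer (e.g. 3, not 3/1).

step 1: merge (A,Z) at d=1; branch lengths A→1/2, Z→1/2; new cluster AZ
  updated: d(AZ,C)=11, d(AZ,G)=29/2, d(AZ,M)=10, d(AZ,T)=25/2, d(AZ,X)=13/2, d(AZ,Y)=29/2
step 2: merge (C,Y) at d=1; branch lengths C→1/2, Y→1/2; new cluster CY
  updated: d(AZ,CY)=51/4, d(CY,G)=21/2, d(CY,M)=11, d(CY,T)=9, d(CY,X)=15
step 3: merge (G,M) at d=1; branch lengths G→1/2, M→1/2; new cluster GM
  updated: d(AZ,GM)=49/4, d(CY,GM)=43/4, d(GM,T)=9/2, d(GM,X)=6
step 4: merge (GM,T) at d=9/2; branch lengths GM→7/4, T→9/4; new cluster GMT
  updated: d(AZ,GMT)=37/3, d(CY,GMT)=61/6, d(GMT,X)=25/3
step 5: merge (AZ,X) at d=13/2; branch lengths AZ→11/4, X→13/4; new cluster AXZ
  updated: d(AXZ,CY)=27/2, d(AXZ,GMT)=11
step 6: merge (CY,GMT) at d=61/6; branch lengths CY→55/12, GMT→17/6; new cluster CGMTY
  updated: d(AXZ,CGMTY)=12
step 7: merge (AXZ,CGMTY) at d=12; branch lengths AXZ→11/4, CGMTY→11/12; new cluster ACGMTXYZ
final tree: (((A:1/2,Z:1/2):11/4,X:13/4):11/4,((C:1/2,Y:1/2):55/12,((G:1/2,M:1/2):7/4,T:9/4):17/6):11/12)
total length: 289/12

7/4,9/4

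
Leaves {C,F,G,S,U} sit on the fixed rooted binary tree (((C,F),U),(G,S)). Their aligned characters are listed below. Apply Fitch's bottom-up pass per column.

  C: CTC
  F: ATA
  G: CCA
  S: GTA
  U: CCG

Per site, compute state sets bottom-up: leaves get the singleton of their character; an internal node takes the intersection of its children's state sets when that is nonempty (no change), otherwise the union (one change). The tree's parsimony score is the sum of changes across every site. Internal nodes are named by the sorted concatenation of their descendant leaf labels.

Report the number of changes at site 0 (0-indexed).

CF@0: {C} ∪ {A} = {A,C} (union, +1)
CFU@0: {A,C} ∩ {C} = {C} (intersection, +0)
GS@0: {C} ∪ {G} = {C,G} (union, +1)
CFGSU@0: {C} ∩ {C,G} = {C} (intersection, +0)
CF@1: {T} ∩ {T} = {T} (intersection, +0)
CFU@1: {T} ∪ {C} = {C,T} (union, +1)
GS@1: {C} ∪ {T} = {C,T} (union, +1)
CFGSU@1: {C,T} ∩ {C,T} = {C,T} (intersection, +0)
CF@2: {C} ∪ {A} = {A,C} (union, +1)
CFU@2: {A,C} ∪ {G} = {A,C,G} (union, +1)
GS@2: {A} ∩ {A} = {A} (intersection, +0)
CFGSU@2: {A,C,G} ∩ {A} = {A} (intersection, +0)
per-site changes: [2, 2, 2]; total = 6

2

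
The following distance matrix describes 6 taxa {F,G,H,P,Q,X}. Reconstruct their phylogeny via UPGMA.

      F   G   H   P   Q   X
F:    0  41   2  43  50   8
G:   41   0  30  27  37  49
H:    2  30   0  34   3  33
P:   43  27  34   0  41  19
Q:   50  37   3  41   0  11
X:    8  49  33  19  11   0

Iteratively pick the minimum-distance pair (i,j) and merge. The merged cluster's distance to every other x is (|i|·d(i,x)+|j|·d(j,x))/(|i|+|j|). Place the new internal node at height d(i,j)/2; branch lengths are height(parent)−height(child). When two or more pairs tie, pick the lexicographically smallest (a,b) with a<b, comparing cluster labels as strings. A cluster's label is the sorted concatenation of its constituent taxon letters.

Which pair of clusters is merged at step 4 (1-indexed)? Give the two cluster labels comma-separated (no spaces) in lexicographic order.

G,P

step 1: merge (F,H) at d=2; branch lengths F→1, H→1; new cluster FH
  updated: d(FH,G)=71/2, d(FH,P)=77/2, d(FH,Q)=53/2, d(FH,X)=41/2
step 2: merge (Q,X) at d=11; branch lengths Q→11/2, X→11/2; new cluster QX
  updated: d(FH,QX)=47/2, d(G,QX)=43, d(P,QX)=30
step 3: merge (FH,QX) at d=47/2; branch lengths FH→43/4, QX→25/4; new cluster FHQX
  updated: d(FHQX,G)=157/4, d(FHQX,P)=137/4
step 4: merge (G,P) at d=27; branch lengths G→27/2, P→27/2; new cluster GP
  updated: d(FHQX,GP)=147/4
step 5: merge (FHQX,GP) at d=147/4; branch lengths FHQX→53/8, GP→39/8; new cluster FGHPQX
final tree: (((F:1,H:1):43/4,(Q:11/2,X:11/2):25/4):53/8,(G:27/2,P:27/2):39/8)
total length: 137/2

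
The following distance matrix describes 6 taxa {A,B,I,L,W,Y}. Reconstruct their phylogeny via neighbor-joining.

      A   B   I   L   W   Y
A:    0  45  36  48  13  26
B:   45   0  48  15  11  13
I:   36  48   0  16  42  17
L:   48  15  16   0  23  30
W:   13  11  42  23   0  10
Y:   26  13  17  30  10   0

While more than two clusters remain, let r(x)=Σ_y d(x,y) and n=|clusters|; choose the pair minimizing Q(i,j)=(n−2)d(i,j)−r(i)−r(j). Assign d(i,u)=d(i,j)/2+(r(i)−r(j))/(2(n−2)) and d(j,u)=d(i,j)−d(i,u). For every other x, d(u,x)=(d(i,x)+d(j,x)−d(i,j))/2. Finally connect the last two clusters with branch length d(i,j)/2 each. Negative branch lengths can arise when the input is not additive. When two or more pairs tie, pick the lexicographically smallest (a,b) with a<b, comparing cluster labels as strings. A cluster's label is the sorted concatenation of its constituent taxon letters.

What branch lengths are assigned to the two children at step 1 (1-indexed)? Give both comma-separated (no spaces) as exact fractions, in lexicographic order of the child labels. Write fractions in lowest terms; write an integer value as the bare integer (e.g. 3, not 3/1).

1. join I+L (d=16, Q=-227) ⇒ IL; edges |I|=91/8, |L|=37/8
  updated: d(A,IL)=34, d(B,IL)=47/2, d(IL,W)=49/2, d(IL,Y)=31/2
2. join A+W (d=13, Q=-275/2) ⇒ AW; edges |A|=197/12, |W|=-41/12
  updated: d(AW,B)=43/2, d(AW,IL)=91/4, d(AW,Y)=23/2
3. join AW+Y (d=23/2, Q=-291/4) ⇒ AWY; edges |AW|=155/16, |Y|=29/16
  updated: d(AWY,B)=23/2, d(AWY,IL)=107/8
4. join AWY+B (d=23/2, Q=-387/8) ⇒ ABWY; edges |AWY|=11/16, |B|=173/16
  updated: d(ABWY,IL)=203/16
5. join ABWY+IL (d=203/16) ⇒ ABILWY; edges |ABWY|=203/32, |IL|=203/32
final tree: ((((A:197/12,W:-41/12):155/16,Y:29/16):11/16,B:173/16):203/32,(I:91/8,L:37/8):203/32)
total length: 1035/16

91/8,37/8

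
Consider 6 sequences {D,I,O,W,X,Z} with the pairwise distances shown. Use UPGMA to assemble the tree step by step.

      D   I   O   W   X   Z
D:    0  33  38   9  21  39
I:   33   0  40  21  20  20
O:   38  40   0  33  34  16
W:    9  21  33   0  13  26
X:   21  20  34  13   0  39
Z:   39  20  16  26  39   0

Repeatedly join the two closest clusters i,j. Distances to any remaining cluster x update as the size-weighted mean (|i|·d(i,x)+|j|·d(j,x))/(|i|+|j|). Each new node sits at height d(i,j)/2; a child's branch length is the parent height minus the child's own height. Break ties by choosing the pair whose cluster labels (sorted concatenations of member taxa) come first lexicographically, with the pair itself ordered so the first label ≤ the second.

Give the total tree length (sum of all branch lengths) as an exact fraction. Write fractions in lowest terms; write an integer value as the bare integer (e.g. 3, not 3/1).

step 1: merge (D,W) at d=9; branch lengths D→9/2, W→9/2; new cluster DW
  updated: d(DW,I)=27, d(DW,O)=71/2, d(DW,X)=17, d(DW,Z)=65/2
step 2: merge (O,Z) at d=16; branch lengths O→8, Z→8; new cluster OZ
  updated: d(DW,OZ)=34, d(I,OZ)=30, d(OZ,X)=73/2
step 3: merge (DW,X) at d=17; branch lengths DW→4, X→17/2; new cluster DWX
  updated: d(DWX,I)=74/3, d(DWX,OZ)=209/6
step 4: merge (DWX,I) at d=74/3; branch lengths DWX→23/6, I→37/3; new cluster DIWX
  updated: d(DIWX,OZ)=269/8
step 5: merge (DIWX,OZ) at d=269/8; branch lengths DIWX→215/48, OZ→141/16; new cluster DIOWXZ
final tree: ((((D:9/2,W:9/2):4,X:17/2):23/6,I:37/3):215/48,(O:8,Z:8):141/16)
total length: 1607/24

1607/24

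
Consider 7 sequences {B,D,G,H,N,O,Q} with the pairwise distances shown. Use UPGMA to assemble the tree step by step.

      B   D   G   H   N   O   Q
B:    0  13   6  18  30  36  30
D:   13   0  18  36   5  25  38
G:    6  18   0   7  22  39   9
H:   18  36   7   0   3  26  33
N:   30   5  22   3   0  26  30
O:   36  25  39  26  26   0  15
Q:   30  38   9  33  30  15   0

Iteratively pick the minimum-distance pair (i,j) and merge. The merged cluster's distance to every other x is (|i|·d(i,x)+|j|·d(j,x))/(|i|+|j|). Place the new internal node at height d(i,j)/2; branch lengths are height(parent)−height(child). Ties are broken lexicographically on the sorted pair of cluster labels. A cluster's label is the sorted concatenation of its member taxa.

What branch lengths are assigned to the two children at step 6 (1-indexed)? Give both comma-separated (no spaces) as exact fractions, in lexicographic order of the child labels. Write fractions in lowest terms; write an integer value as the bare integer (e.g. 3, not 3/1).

143/30,71/10

iteration 1: select H,N (d=3); attach at lengths (3/2, 3/2); label the merged cluster HN
  updated: d(B,HN)=24, d(D,HN)=41/2, d(G,HN)=29/2, d(HN,O)=26, d(HN,Q)=63/2
iteration 2: select B,G (d=6); attach at lengths (3, 3); label the merged cluster BG
  updated: d(BG,D)=31/2, d(BG,HN)=77/4, d(BG,O)=75/2, d(BG,Q)=39/2
iteration 3: select O,Q (d=15); attach at lengths (15/2, 15/2); label the merged cluster OQ
  updated: d(BG,OQ)=57/2, d(D,OQ)=63/2, d(HN,OQ)=115/4
iteration 4: select BG,D (d=31/2); attach at lengths (19/4, 31/4); label the merged cluster BDG
  updated: d(BDG,HN)=59/3, d(BDG,OQ)=59/2
iteration 5: select BDG,HN (d=59/3); attach at lengths (25/12, 25/3); label the merged cluster BDGHN
  updated: d(BDGHN,OQ)=146/5
iteration 6: select BDGHN,OQ (d=146/5); attach at lengths (143/30, 71/10); label the merged cluster BDGHNOQ
final tree: ((((B:3,G:3):19/4,D:31/4):25/12,(H:3/2,N:3/2):25/3):143/30,(O:15/2,Q:15/2):71/10)
total length: 3527/60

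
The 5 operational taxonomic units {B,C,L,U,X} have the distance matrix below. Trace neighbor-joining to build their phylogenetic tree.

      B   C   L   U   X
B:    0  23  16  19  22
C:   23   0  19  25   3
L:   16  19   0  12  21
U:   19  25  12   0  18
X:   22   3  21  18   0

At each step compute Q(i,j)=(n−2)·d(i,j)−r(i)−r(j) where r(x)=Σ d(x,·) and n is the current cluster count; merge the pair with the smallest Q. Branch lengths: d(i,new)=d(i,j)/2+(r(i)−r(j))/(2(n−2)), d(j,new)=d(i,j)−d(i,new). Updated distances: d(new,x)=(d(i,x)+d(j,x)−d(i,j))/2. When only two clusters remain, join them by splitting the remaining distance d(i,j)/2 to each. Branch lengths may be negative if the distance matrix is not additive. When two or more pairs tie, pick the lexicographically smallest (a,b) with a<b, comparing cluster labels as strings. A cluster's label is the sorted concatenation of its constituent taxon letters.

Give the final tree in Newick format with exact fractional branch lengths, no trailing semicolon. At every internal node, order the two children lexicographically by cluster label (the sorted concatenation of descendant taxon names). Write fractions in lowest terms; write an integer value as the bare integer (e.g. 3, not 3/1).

step 1: merge (C,X) at d=3, Q=-125; branch lengths C→5/2, X→1/2; new cluster CX
  updated: d(B,CX)=21, d(CX,L)=37/2, d(CX,U)=20
step 2: merge (B,CX) at d=21, Q=-147/2; branch lengths B→77/8, CX→91/8; new cluster BCX
  updated: d(BCX,L)=27/4, d(BCX,U)=9
step 3: merge (BCX,L) at d=27/4, Q=-111/4; branch lengths BCX→15/8, L→39/8; new cluster BCLX
  updated: d(BCLX,U)=57/8
step 4: merge (BCLX,U) at d=57/8; branch lengths BCLX→57/16, U→57/16; new cluster BCLUX
final tree: (((B:77/8,(C:5/2,X:1/2):91/8):15/8,L:39/8):57/16,U:57/16)
total length: 303/8

(((B:77/8,(C:5/2,X:1/2):91/8):15/8,L:39/8):57/16,U:57/16)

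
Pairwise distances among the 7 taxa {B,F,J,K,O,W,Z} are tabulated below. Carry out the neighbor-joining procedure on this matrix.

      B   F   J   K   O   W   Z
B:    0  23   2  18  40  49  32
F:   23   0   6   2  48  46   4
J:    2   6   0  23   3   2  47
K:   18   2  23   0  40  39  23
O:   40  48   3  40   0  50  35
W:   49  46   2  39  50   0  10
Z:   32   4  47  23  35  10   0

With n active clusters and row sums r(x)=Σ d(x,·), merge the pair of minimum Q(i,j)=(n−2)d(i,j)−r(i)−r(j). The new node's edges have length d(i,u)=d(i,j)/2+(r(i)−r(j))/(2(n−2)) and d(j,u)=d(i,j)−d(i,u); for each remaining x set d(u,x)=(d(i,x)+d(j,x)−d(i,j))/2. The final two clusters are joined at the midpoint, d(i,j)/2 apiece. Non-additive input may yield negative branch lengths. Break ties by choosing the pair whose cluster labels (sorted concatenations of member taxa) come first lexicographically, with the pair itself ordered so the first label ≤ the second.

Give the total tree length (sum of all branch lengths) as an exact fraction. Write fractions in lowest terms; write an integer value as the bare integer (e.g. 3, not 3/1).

step 1: merge (W,Z) at d=10, Q=-297; branch lengths W→19/2, Z→1/2; new cluster WZ
  updated: d(B,WZ)=71/2, d(F,WZ)=20, d(J,WZ)=39/2, d(K,WZ)=26, d(O,WZ)=75/2
step 2: merge (J,O) at d=3, Q=-210; branch lengths J→-103/8, O→127/8; new cluster JO
  updated: d(B,JO)=39/2, d(F,JO)=51/2, d(JO,K)=30, d(JO,WZ)=27
step 3: merge (F,K) at d=2, Q=-281/2; branch lengths F→1/12, K→23/12; new cluster FK
  updated: d(B,FK)=39/2, d(FK,JO)=107/4, d(FK,WZ)=22
step 4: merge (B,JO) at d=39/2, Q=-435/4; branch lengths B→161/16, JO→151/16; new cluster BJO
  updated: d(BJO,FK)=107/8, d(BJO,WZ)=43/2
step 5: merge (BJO,FK) at d=107/8, Q=-455/8; branch lengths BJO→103/16, FK→111/16; new cluster BFJKO
  updated: d(BFJKO,WZ)=241/16
step 6: merge (BFJKO,WZ) at d=241/16; branch lengths BFJKO→241/32, WZ→241/32; new cluster BFJKOWZ
final tree: (((B:161/16,(J:-103/8,O:127/8):151/16):103/16,(F:1/12,K:23/12):111/16):241/32,(W:19/2,Z:1/2):241/32)
total length: 1007/16

1007/16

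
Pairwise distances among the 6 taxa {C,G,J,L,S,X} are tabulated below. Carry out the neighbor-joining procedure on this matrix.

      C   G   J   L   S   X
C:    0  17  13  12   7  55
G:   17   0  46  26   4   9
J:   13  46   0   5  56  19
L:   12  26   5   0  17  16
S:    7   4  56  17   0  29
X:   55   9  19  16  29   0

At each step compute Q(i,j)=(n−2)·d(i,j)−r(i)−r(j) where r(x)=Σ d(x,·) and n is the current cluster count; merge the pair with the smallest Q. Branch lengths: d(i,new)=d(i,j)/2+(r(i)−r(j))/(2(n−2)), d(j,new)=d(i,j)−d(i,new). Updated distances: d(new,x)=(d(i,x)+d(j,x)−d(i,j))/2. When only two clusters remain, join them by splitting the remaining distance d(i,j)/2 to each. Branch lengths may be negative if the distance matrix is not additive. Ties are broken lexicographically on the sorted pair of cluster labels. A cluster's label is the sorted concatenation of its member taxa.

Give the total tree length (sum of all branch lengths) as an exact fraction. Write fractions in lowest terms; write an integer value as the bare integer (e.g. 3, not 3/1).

1. join G+S (d=4, Q=-199) ⇒ GS; edges |G|=5/8, |S|=27/8
  updated: d(C,GS)=10, d(GS,J)=49, d(GS,L)=39/2, d(GS,X)=17
2. join C+GS (d=10, Q=-311/2) ⇒ CGS; edges |C|=49/12, |GS|=71/12
  updated: d(CGS,J)=26, d(CGS,L)=43/4, d(CGS,X)=31
3. join CGS+L (d=43/4, Q=-78) ⇒ CGLS; edges |CGS|=115/8, |L|=-29/8
  updated: d(CGLS,J)=81/8, d(CGLS,X)=145/8
4. join CGLS+J (d=81/8, Q=-189/4) ⇒ CGJLS; edges |CGLS|=37/8, |J|=11/2
  updated: d(CGJLS,X)=27/2
5. join CGJLS+X (d=27/2) ⇒ CGJLSX; edges |CGJLS|=27/4, |X|=27/4
final tree: ((((C:49/12,(G:5/8,S:27/8):71/12):115/8,L:-29/8):37/8,J:11/2):27/4,X:27/4)
total length: 387/8

387/8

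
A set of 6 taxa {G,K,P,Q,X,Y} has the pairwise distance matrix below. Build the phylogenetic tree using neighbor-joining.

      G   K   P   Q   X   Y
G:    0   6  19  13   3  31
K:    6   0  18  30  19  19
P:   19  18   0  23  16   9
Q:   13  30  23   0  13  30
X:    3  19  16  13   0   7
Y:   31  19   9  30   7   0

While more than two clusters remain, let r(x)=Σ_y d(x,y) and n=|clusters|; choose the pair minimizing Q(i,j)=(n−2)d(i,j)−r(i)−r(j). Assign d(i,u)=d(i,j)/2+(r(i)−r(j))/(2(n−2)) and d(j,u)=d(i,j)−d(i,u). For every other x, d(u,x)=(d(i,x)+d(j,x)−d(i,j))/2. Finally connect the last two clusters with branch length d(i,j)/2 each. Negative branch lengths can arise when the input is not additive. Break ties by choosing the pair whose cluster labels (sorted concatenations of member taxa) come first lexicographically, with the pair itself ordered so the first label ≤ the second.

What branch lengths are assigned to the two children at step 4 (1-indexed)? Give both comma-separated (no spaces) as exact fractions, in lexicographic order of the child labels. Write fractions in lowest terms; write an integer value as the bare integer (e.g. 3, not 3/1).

1. join P+Y (d=9, Q=-145) ⇒ PY; edges |P|=25/8, |Y|=47/8
  updated: d(G,PY)=41/2, d(K,PY)=14, d(PY,Q)=22, d(PY,X)=7
2. join G+K (d=6, Q=-187/2) ⇒ GK; edges |G|=-17/12, |K|=89/12
  updated: d(GK,PY)=57/4, d(GK,Q)=37/2, d(GK,X)=8
3. join GK+Q (d=37/2, Q=-229/4) ⇒ GKQ; edges |GK|=97/16, |Q|=199/16
  updated: d(GKQ,PY)=71/8, d(GKQ,X)=5/4
4. join GKQ+PY (d=71/8, Q=-137/8) ⇒ GKPQY; edges |GKQ|=25/16, |PY|=117/16
  updated: d(GKPQY,X)=-5/16
5. join GKPQY+X (d=-5/16) ⇒ GKPQXY; edges |GKPQY|=-5/32, |X|=-5/32
final tree: ((((G:-17/12,K:89/12):97/16,Q:199/16):25/16,(P:25/8,Y:47/8):117/16):-5/32,X:-5/32)
total length: 673/16

25/16,117/16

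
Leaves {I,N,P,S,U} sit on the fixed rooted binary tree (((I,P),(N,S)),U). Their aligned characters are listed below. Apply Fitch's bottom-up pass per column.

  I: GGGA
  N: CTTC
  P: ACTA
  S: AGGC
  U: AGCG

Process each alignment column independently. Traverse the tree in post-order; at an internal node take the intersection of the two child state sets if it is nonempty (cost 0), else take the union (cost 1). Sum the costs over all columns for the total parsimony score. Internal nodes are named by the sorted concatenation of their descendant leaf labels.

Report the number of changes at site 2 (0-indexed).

3

site 0, node IP: I={G} ∪ P={A} → {A,G} (+1)
site 0, node NS: N={C} ∪ S={A} → {A,C} (+1)
site 0, node INPS: IP={A,G} ∩ NS={A,C} → {A} (+0)
site 0, node INPSU: INPS={A} ∩ U={A} → {A} (+0)
site 1, node IP: I={G} ∪ P={C} → {C,G} (+1)
site 1, node NS: N={T} ∪ S={G} → {G,T} (+1)
site 1, node INPS: IP={C,G} ∩ NS={G,T} → {G} (+0)
site 1, node INPSU: INPS={G} ∩ U={G} → {G} (+0)
site 2, node IP: I={G} ∪ P={T} → {G,T} (+1)
site 2, node NS: N={T} ∪ S={G} → {G,T} (+1)
site 2, node INPS: IP={G,T} ∩ NS={G,T} → {G,T} (+0)
site 2, node INPSU: INPS={G,T} ∪ U={C} → {C,G,T} (+1)
site 3, node IP: I={A} ∩ P={A} → {A} (+0)
site 3, node NS: N={C} ∩ S={C} → {C} (+0)
site 3, node INPS: IP={A} ∪ NS={C} → {A,C} (+1)
site 3, node INPSU: INPS={A,C} ∪ U={G} → {A,C,G} (+1)
per-site changes: [2, 2, 3, 2]; total = 9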